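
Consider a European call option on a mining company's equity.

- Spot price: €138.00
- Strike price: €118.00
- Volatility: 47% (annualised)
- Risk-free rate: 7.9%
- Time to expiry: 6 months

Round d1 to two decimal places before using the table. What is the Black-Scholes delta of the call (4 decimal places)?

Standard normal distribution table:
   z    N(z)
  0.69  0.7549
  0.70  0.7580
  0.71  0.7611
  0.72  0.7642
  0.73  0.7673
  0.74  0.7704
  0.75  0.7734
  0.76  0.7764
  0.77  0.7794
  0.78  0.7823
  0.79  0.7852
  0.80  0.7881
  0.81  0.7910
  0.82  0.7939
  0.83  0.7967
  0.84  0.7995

σ√T = 0.47·√0.5 = 0.3323
d₁ = [ln(138/118) + (0.079 + ½·0.47²)·0.5] / (σ√T) = (0.1566 + 0.0947) / 0.3323 = 0.7561 → 0.76
N(d₁) = N(0.76) = 0.7764
Δ_call = N(d₁) = 0.7764

0.7764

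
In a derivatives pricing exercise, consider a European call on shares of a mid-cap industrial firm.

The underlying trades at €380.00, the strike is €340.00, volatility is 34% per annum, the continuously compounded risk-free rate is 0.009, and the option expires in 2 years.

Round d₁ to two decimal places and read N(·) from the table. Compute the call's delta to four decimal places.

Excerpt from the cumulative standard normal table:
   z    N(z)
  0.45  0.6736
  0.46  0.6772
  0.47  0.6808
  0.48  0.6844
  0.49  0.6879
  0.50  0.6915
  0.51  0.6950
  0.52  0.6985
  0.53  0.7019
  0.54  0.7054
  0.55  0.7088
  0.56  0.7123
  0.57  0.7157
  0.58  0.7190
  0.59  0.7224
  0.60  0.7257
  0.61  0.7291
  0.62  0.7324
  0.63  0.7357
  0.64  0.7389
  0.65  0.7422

σ√T = 0.34 × 1.4142 = 0.4808
d₁ = [ln(380/340) + (0.009 + ½·0.34²)·2] / (σ√T) = (0.1112 + 0.1336) / 0.4808 = 0.5092 → 0.51
N(d₁) = N(0.51) = 0.6950
Δ_call = N(d₁) = 0.6950

0.6950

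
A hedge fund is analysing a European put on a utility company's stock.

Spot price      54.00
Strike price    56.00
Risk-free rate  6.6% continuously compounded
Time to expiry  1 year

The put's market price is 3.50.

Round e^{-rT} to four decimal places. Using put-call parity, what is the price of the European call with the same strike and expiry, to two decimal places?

e^(−rT) = e^(−0.066·1) = 0.9361
Put-call parity: C − P = S − K·e^(−rT) = 54 − 56·0.9361 = 54 − 52.4216 = 1.5784
C = P + (C − P) = 3.50 + (1.5784) = 5.0784

5.08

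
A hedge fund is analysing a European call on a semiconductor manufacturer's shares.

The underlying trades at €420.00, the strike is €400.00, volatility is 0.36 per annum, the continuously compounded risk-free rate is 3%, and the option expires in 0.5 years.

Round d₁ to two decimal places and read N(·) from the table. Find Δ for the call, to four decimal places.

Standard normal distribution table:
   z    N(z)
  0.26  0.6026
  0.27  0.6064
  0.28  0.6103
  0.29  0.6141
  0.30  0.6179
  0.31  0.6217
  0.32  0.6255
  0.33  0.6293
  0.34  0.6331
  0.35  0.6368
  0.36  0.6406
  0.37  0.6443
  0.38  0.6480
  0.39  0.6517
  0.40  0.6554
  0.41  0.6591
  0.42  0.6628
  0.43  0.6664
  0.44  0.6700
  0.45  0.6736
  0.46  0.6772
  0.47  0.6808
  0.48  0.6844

0.6480

T = 0.5;  σ√T = 0.2546
d₁ = [ln(420/400) + (0.03 + 0.36²/2)·0.5] / 0.2546 = [0.0488 + 0.0474] / 0.2546 = 0.3779 which rounds to 0.38
N(d₁) = N(0.38) = 0.6480
Δ_call = N(d₁) = 0.6480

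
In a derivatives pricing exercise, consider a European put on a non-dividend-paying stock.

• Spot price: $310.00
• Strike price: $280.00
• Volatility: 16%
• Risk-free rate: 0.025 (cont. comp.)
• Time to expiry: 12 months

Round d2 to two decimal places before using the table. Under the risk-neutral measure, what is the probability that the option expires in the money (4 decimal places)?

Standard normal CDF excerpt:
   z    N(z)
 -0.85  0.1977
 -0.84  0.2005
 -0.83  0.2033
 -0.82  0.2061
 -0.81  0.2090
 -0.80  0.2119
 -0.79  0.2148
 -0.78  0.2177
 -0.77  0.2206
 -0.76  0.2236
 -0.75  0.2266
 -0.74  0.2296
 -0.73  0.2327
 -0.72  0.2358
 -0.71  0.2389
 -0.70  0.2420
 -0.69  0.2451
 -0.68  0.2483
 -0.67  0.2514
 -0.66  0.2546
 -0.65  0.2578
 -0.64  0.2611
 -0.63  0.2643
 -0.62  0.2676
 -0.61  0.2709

0.2389

σ√T = 0.16 × 1.0000 = 0.1600
d₁ = [ln(310/280) + (0.025 + 0.16²/2)·1] / 0.1600 = [0.1018 + 0.0378] / 0.1600 = 0.8724 → 0.87
d₂ = d₁ − σ√T = 0.8724 − 0.1600 = 0.7124 → 0.71
Pr(exercise) under Q = N(−d₂) = N(-0.71) = 0.2389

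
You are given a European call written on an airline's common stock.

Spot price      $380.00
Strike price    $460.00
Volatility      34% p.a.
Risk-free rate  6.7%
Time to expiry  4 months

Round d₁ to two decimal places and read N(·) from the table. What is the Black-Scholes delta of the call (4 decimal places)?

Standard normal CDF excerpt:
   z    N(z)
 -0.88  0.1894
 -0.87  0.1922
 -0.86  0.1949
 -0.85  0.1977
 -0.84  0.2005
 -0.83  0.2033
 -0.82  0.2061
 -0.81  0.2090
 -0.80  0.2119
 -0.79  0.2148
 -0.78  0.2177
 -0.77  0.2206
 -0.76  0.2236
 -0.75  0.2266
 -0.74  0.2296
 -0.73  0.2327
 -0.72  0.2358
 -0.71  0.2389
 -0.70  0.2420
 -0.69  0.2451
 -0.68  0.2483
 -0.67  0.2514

σ√T = 0.34 × 0.5774 = 0.1963
ln(S/K) + (r + σ²/2)T = ln(380/460) + (0.067 + 0.34²/2)·0.3333 = -0.1911 + 0.0416 = -0.1495
d₁ = -0.1495 / 0.1963 = -0.7614 ≈ -0.76
N(d₁) = N(-0.76) = 0.2236
Δ_call = N(d₁) = 0.2236

0.2236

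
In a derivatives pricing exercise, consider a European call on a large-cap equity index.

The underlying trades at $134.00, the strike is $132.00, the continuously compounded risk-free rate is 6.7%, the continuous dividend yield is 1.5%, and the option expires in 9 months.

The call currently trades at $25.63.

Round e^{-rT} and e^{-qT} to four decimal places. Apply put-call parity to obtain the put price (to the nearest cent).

exp(−qT) = exp(−0.015·0.75) = 0.9888;  exp(−rT) = exp(−0.067·0.75) = 0.9510
Put-call parity: C − P = S·e^(−qT) − K·e^(−rT) = 134·0.9888 − 132·0.9510 = 132.4992 − 125.5320 = 6.9672
P = C − (C − P) = 25.63 − (6.9672) = 18.6628

$18.66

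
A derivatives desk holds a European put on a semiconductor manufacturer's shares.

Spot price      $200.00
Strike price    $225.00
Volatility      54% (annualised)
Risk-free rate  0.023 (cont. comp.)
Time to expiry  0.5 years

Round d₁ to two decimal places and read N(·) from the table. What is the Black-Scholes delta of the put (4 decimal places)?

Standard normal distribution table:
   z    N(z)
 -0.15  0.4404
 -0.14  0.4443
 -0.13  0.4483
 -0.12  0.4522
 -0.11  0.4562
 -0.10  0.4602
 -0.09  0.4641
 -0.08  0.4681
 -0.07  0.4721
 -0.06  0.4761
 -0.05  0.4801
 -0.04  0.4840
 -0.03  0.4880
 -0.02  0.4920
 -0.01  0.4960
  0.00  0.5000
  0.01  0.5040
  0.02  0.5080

σ√T = 0.54 × 0.7071 = 0.3818
d₁ = [ln(200/225) + (0.023 + 0.54²/2)·0.5] / 0.3818 = [-0.1178 + 0.0844] / 0.3818 = -0.0874 which rounds to -0.09
N(d₁) = N(-0.09) = 0.4641
Δ_put = N(d₁) − 1 = 0.4641 − 1 = -0.5359

-0.5359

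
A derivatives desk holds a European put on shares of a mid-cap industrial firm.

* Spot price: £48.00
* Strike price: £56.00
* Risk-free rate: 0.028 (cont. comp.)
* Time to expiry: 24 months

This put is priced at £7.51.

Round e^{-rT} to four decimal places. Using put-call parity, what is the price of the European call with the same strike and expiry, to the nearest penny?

e^(−rT) = e^(−0.028·2) = 0.9455
Put-call parity: C − P = S − K·e^(−rT) = 48 − 56·0.9455 = 48 − 52.9480 = -4.9480
C = P + (C − P) = 7.51 + (-4.9480) = 2.5620

£2.56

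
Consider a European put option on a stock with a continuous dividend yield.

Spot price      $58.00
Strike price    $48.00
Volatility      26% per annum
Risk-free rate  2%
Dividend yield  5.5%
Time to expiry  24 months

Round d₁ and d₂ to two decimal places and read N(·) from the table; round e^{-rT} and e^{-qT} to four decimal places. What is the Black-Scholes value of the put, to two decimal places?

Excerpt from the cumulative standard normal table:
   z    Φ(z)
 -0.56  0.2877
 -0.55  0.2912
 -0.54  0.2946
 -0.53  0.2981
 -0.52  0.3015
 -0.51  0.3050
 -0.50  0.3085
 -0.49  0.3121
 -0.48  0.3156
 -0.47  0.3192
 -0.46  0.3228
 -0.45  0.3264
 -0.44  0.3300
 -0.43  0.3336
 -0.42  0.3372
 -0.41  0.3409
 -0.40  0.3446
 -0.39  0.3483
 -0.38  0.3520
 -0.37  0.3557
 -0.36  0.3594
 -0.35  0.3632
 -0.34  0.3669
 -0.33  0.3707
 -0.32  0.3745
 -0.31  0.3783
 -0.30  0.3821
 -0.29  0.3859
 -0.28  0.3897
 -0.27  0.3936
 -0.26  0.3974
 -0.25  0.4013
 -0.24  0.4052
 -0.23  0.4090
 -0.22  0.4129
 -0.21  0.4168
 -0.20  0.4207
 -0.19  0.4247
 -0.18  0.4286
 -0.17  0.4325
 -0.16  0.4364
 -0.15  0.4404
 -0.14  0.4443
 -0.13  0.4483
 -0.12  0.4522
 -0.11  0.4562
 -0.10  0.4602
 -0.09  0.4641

$4.64

σ√T = 0.26 × 1.4142 = 0.3677
d₁ = [ln(58/48) + (0.02 − 0.055 + 0.26²/2)·2] / 0.3677 = [0.1892 − 0.0024] / 0.3677 = 0.5081 → 0.51
d₂ = d₁ − σ√T = 0.5081 − 0.3677 = 0.1404 → 0.14
exp(−qT) = exp(−0.055·2) = 0.8958;  exp(−rT) = exp(−0.02·2) = 0.9608
N(−d₂) = N(-0.14) = 0.4443;  N(−d₁) = N(-0.51) = 0.3050
P = 48·0.9608·0.4443 − 58·0.8958·0.3050 = 20.4904 − 15.8467 = 4.6437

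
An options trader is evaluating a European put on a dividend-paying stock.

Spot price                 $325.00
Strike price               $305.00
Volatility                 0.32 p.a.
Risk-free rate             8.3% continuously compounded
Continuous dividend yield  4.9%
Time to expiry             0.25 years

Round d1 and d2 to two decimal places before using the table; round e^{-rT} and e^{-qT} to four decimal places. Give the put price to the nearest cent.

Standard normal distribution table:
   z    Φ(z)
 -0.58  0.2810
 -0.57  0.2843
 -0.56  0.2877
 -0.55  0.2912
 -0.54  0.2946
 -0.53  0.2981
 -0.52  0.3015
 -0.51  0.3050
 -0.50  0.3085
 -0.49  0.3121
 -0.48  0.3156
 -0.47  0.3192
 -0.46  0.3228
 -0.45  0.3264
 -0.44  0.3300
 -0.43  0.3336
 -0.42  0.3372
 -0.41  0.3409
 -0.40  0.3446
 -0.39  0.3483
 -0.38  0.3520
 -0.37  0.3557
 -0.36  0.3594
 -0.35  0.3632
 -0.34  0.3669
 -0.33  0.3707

σ√T = 0.32 × 0.5000 = 0.1600
d₁ = [ln(325/305) + (0.083 − 0.049 + 0.32²/2)·0.25] / 0.1600 = [0.0635 + 0.0213] / 0.1600 = 0.5301 ⇒ 0.53
d₂ = d₁ − σ√T = 0.5301 − 0.1600 = 0.3701 ⇒ 0.37
e^(−qT) = e^(−0.049·0.25) = 0.9878;  e^(−rT) = e^(−0.083·0.25) = 0.9795
N(−d₂) = N(-0.37) = 0.3557;  N(−d₁) = N(-0.53) = 0.2981
P = 305·0.9795·0.3557 − 325·0.9878·0.2981 = 106.2645 − 95.7005 = 10.5640

$10.56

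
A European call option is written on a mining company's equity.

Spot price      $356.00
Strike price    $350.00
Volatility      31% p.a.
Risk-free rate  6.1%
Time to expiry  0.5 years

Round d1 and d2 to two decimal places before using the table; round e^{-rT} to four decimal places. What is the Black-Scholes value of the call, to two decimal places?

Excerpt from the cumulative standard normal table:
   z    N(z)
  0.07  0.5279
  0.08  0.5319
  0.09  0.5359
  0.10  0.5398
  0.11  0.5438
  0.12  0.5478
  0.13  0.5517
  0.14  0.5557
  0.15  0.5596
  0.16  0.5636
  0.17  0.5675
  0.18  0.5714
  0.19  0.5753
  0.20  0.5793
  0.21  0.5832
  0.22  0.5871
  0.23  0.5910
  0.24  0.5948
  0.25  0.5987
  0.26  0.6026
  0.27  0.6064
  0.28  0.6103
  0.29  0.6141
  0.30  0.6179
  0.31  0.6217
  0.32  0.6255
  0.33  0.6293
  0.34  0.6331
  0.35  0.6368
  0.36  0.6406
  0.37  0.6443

σ√T = 0.31 × 0.7071 = 0.2192
d₁ = [ln(356/350) + (0.061 + 0.31²/2)·0.5] / 0.2192 = [0.0170 + 0.0545] / 0.2192 = 0.3263 ≈ 0.33
d₂ = d₁ − σ√T = 0.3263 − 0.2192 = 0.1071 ≈ 0.11
exp(−rT) = exp(−0.061·0.5) = 0.9700
C = 356·N(0.33) − 350·0.9700·N(0.11) = 356·0.6293 − 350·0.9700·0.5438 = 224.0308 − 184.6201 = 39.4107

$39.41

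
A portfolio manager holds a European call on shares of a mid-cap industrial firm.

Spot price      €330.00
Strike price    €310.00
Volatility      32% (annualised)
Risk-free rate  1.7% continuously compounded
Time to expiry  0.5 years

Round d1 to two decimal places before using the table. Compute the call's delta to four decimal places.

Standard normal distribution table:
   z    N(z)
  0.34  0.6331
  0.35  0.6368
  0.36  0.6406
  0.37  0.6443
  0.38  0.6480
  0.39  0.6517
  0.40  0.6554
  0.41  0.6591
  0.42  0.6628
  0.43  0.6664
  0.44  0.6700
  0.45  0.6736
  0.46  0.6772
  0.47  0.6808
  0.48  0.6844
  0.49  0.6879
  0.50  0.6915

0.6664

σ√T = 0.32 × 0.7071 = 0.2263
ln(S/K) + (r + σ²/2)T = ln(330/310) + (0.017 + 0.32²/2)·0.5 = 0.0625 + 0.0341 = 0.0966
d₁ = 0.0966 / 0.2263 = 0.4270 which rounds to 0.43
N(d₁) = N(0.43) = 0.6664
Δ_call = N(d₁) = 0.6664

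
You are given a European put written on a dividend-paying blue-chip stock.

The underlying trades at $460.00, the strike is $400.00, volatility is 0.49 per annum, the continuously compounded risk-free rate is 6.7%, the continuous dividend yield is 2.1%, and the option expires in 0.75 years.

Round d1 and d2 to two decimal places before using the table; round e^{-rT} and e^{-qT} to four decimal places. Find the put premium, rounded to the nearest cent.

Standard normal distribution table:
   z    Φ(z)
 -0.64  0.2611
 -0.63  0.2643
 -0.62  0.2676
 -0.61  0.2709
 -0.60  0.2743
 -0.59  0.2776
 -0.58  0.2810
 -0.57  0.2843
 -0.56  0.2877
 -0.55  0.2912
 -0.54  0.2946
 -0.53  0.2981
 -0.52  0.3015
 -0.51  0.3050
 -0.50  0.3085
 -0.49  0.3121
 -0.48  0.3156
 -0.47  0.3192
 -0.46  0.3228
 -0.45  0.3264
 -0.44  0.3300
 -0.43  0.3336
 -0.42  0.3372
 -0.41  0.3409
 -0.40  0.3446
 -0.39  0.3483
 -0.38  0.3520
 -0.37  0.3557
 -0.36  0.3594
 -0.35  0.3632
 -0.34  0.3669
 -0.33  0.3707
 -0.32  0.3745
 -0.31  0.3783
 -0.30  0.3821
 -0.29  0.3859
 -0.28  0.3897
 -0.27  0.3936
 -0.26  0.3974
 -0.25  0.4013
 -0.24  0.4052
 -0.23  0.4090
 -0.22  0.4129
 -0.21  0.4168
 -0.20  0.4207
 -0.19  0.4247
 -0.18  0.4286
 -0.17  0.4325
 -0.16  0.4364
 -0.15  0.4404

σ√T = 0.49 × 0.8660 = 0.4244
d₁ = [ln(460/400) + (0.067 − 0.021 + 0.49²/2)·0.75] / 0.4244 = [0.1398 + 0.1245] / 0.4244 = 0.6228 ⇒ 0.62
d₂ = d₁ − σ√T = 0.6228 − 0.4244 = 0.1985 ⇒ 0.20
e^(−qT) = e^(−0.021·0.75) = 0.9844;  e^(−rT) = e^(−0.067·0.75) = 0.9510
P = 400·0.9510·N(-0.20) − 460·0.9844·N(-0.62) = 400·0.9510·0.4207 − 460·0.9844·0.2676 = 160.0343 − 121.1757 = 38.8586

$38.86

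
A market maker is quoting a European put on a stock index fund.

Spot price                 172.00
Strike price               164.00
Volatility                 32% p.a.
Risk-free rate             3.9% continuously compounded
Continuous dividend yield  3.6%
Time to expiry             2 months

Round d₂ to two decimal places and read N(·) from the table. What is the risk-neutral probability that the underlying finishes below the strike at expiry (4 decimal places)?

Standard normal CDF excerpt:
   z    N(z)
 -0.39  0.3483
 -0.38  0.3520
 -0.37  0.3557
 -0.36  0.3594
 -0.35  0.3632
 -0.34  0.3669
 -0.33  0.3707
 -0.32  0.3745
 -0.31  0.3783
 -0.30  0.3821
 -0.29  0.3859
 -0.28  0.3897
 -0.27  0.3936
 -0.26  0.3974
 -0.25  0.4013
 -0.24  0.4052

0.3821

σ√T = 0.32·√0.1667 = 0.1306
d₁ = [ln(172/164) + (0.039 − 0.036 + ½·0.32²)·0.1667] / (σ√T) = (0.0476 + 0.0090) / 0.1306 = 0.4337 which rounds to 0.43
d₂ = 0.4337 − 0.1306 = 0.3031 which rounds to 0.30
Pr(exercise) under Q = N(−d₂) = N(-0.30) = 0.3821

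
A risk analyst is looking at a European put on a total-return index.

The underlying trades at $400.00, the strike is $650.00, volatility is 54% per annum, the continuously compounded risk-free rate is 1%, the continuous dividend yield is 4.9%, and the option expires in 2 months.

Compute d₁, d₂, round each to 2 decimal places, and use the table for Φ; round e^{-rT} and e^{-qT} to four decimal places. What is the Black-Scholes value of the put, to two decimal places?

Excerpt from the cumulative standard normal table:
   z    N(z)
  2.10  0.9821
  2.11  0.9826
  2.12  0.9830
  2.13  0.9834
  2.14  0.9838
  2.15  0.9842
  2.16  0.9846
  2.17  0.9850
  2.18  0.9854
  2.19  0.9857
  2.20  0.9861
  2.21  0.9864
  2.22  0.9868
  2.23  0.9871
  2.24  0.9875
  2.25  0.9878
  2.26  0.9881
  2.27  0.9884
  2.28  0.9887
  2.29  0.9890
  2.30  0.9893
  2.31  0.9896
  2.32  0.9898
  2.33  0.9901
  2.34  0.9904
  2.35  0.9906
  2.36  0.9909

σ√T = 0.54·√0.1667 = 0.2205
d₁ = [ln(400/650) + (0.01 − 0.049 + 0.54²/2)·0.1667] / 0.2205 = [-0.4855 + 0.0178] / 0.2205 = -2.1216 ≈ -2.12
d₂ = d₁ − σ√T = -2.1216 − 0.2205 = -2.3420 ≈ -2.34
exp(−qT) = exp(−0.049·0.1667) = 0.9919;  exp(−rT) = exp(−0.01·0.1667) = 0.9983
N(−d₂) = N(2.34) = 0.9904;  N(−d₁) = N(2.12) = 0.9830
P = 650·0.9983·0.9904 − 400·0.9919·0.9830 = 642.6656 − 390.0151 = 252.6505

$252.65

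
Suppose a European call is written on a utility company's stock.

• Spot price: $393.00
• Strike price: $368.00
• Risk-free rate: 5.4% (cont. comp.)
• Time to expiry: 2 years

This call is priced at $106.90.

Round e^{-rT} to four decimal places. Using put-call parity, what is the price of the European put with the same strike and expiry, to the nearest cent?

exp(−rT) = exp(−0.054·2) = 0.8976
Put-call parity: C − P = S − K·e^(−rT) = 393 − 368·0.8976 = 393 − 330.3168 = 62.6832
P = C − (C − P) = 106.90 − (62.6832) = 44.2168

$44.22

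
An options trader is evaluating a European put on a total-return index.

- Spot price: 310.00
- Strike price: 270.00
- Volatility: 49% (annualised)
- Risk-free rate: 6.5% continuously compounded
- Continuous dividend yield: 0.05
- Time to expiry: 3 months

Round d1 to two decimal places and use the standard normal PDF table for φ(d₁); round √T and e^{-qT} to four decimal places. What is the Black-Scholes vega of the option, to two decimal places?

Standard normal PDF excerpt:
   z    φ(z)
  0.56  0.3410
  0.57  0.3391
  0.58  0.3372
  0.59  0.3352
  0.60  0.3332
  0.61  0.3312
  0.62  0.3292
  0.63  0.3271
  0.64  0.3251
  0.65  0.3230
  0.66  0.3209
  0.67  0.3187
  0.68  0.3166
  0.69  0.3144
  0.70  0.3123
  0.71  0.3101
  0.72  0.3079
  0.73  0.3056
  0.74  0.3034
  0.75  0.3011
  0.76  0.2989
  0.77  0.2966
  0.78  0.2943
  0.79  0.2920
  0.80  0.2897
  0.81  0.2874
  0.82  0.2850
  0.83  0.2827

T = 0.25;  σ√T = 0.2450
d₁ = [ln(310/270) + (0.065 − 0.05 + 0.49²/2)·0.25] / 0.2450 = [0.1382 + 0.0338] / 0.2450 = 0.7017 ⇒ 0.70
√T = √0.25 = 0.5000
φ(d₁) = φ(0.70) = 0.3123
exp(−qT) = exp(−0.05·0.25) = 0.9876
vega = S·exp(−qT)·φ(d₁)·√T = 310·0.9876·0.3123·0.5000 = 47.8063

47.81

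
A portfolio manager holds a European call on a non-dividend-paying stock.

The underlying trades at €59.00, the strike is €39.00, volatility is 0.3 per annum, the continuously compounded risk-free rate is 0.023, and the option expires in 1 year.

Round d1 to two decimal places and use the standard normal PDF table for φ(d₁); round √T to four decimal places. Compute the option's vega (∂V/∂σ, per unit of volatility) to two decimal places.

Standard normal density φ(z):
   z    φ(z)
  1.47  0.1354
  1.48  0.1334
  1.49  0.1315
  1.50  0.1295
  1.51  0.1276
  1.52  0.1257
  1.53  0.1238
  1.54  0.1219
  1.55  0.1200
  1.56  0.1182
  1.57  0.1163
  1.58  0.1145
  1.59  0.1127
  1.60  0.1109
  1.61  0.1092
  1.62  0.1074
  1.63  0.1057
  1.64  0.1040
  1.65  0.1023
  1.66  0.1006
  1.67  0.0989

σ√T = 0.3·√1 = 0.3000
d₁ = [ln(59/39) + (0.023 + 0.3²/2)·1] / 0.3000 = [0.4140 + 0.0680] / 0.3000 = 1.6066 → 1.61
√T = √1 = 1.0000
φ(d₁) = φ(1.61) = 0.1092
vega = S·φ(d₁)·√T = 59·0.1092·1.0000 = 6.4428
(Call and put vega coincide under Black-Scholes.)

6.44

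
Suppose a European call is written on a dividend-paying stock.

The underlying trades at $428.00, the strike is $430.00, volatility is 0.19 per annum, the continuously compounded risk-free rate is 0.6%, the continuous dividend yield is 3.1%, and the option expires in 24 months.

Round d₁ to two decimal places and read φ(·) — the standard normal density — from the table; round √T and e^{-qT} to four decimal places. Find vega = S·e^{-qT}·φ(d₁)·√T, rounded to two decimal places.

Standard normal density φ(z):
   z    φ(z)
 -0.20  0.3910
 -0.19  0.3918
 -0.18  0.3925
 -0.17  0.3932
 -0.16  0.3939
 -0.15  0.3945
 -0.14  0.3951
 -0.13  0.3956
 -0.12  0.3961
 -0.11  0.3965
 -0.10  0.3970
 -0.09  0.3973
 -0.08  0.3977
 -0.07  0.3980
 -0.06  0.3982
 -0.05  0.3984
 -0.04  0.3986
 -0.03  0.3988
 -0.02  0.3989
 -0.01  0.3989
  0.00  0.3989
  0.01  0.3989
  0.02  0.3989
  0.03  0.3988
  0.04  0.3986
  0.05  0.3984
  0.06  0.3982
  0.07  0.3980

226.42

σ√T = 0.19·√2 = 0.2687
d₁ = [ln(428/430) + (0.006 − 0.031 + ½·0.19²)·2] / (σ√T) = (-0.0047 − 0.0139) / 0.2687 = -0.0691 ≈ -0.07
√T = √2 = 1.4142
φ(d₁) = φ(-0.07) = 0.3980
e^(−qT) = e^(−0.031·2) = 0.9399
vega = S·e^(−qT)·φ(d₁)·√T = 428·0.9399·0.3980·1.4142 = 226.4224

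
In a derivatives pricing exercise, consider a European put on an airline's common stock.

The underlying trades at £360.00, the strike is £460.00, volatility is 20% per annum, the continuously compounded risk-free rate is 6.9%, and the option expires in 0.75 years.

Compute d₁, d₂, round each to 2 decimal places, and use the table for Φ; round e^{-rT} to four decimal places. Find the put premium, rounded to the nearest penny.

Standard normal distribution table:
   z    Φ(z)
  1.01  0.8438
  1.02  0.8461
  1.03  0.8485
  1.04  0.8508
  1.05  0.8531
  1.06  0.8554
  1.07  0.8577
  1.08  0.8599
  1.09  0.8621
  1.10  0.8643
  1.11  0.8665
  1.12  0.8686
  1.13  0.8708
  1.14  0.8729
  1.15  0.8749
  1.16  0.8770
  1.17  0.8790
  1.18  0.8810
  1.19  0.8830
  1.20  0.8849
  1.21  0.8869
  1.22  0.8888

£81.08

T = 0.75;  σ√T = 0.1732
ln(S/K) + (r + σ²/2)T = ln(360/460) + (0.069 + 0.2²/2)·0.75 = -0.2451 + 0.0668 = -0.1784
d₁ = -0.1784 / 0.1732 = -1.0298 → -1.03
d₂ = d₁ − σ√T = -1.0298 − 0.1732 = -1.2030 → -1.20
e^(−rT) = e^(−0.069·0.75) = 0.9496
N(−d₂) = N(1.20) = 0.8849;  N(−d₁) = N(1.03) = 0.8485
P = 460·0.9496·0.8849 − 360·0.8485 = 386.5385 − 305.4600 = 81.0785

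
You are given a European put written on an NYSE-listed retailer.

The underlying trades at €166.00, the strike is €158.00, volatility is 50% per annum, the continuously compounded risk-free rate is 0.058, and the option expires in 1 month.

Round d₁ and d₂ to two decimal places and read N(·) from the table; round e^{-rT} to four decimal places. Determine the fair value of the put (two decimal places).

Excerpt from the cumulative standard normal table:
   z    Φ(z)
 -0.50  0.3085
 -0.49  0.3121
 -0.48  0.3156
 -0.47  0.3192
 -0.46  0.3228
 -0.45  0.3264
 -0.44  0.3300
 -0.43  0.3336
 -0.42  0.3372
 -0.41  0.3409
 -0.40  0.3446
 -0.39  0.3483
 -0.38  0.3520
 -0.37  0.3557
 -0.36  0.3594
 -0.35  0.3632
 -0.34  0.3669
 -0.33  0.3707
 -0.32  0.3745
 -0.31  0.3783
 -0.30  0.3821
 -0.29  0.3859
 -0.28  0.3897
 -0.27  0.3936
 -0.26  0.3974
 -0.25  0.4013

€5.90

T = 0.08333;  σ√T = 0.1443
d₁ = [ln(166/158) + (0.058 + ½·0.5²)·0.08333] / (σ√T) = (0.0494 + 0.0152) / 0.1443 = 0.4479 which rounds to 0.45
d₂ = 0.4479 − 0.1443 = 0.3035 which rounds to 0.30
e^(−rT) = e^(−0.058·0.08333) = 0.9952
N(−d₂) = N(-0.30) = 0.3821;  N(−d₁) = N(-0.45) = 0.3264
P = 158·0.9952·0.3821 − 166·0.3264 = 60.0820 − 54.1824 = 5.8996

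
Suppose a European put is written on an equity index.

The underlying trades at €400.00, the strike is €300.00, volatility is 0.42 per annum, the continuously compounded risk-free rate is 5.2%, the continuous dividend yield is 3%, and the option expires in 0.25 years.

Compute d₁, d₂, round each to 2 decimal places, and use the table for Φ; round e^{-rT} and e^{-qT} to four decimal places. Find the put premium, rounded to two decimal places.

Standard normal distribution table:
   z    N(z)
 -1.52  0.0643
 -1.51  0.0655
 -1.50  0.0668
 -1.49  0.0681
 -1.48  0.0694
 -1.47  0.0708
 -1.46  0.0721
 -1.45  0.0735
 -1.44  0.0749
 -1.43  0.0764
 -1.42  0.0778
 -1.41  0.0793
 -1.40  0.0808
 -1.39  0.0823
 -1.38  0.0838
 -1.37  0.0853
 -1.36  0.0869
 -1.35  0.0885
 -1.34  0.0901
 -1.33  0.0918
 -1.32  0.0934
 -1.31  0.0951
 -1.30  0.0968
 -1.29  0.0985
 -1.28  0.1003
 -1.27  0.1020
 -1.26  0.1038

€2.65

σ√T = 0.42 × 0.5000 = 0.2100
d₁ = [ln(400/300) + (0.052 − 0.03 + ½·0.42²)·0.25] / (σ√T) = (0.2877 + 0.0275) / 0.2100 = 1.5011 which rounds to 1.50
d₂ = 1.5011 − 0.2100 = 1.2911 which rounds to 1.29
e^(−qT) = e^(−0.03·0.25) = 0.9925;  e^(−rT) = e^(−0.052·0.25) = 0.9871
N(−d₂) = N(-1.29) = 0.0985;  N(−d₁) = N(-1.50) = 0.0668
P = 300·0.9871·0.0985 − 400·0.9925·0.0668 = 29.1688 − 26.5196 = 2.6492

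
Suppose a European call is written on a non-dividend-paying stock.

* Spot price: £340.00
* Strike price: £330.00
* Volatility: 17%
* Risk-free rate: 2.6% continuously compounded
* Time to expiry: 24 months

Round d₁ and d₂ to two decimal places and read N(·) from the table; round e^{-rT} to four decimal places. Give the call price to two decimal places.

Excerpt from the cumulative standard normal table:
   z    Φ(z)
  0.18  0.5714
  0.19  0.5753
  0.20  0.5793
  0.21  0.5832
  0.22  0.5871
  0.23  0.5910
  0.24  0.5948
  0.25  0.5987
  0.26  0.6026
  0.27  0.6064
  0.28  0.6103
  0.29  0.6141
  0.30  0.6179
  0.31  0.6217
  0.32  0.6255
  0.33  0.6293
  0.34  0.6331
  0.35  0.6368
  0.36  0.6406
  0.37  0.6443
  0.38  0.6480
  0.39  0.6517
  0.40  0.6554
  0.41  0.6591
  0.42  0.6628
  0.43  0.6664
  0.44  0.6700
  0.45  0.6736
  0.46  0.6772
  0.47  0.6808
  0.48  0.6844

σ√T = 0.17·√2 = 0.2404
ln(S/K) + (r + σ²/2)T = ln(340/330) + (0.026 + 0.17²/2)·2 = 0.0299 + 0.0809 = 0.1108
d₁ = 0.1108 / 0.2404 = 0.4607 which rounds to 0.46
d₂ = d₁ − σ√T = 0.4607 − 0.2404 = 0.2203 which rounds to 0.22
e^(−rT) = e^(−0.026·2) = 0.9493
N(d₁) = N(0.46) = 0.6772;  N(d₂) = N(0.22) = 0.5871
C = 340·0.6772 − 330·0.9493·0.5871 = 230.2480 − 183.9202 = 46.3278

£46.33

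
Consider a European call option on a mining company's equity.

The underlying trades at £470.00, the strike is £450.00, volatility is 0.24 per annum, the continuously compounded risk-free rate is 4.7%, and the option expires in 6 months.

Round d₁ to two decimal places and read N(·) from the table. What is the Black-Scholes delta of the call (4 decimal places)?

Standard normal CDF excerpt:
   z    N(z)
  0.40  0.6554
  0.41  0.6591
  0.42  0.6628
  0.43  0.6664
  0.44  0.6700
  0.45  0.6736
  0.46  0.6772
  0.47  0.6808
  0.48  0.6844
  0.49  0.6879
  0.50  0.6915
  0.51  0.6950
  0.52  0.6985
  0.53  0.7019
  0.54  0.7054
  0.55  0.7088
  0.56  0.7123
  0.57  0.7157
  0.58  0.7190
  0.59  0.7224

0.6844

σ√T = 0.24·√0.5 = 0.1697
d₁ = [ln(470/450) + (0.047 + 0.24²/2)·0.5] / 0.1697 = [0.0435 + 0.0379] / 0.1697 = 0.4796 ≈ 0.48
N(d₁) = N(0.48) = 0.6844
Δ_call = N(d₁) = 0.6844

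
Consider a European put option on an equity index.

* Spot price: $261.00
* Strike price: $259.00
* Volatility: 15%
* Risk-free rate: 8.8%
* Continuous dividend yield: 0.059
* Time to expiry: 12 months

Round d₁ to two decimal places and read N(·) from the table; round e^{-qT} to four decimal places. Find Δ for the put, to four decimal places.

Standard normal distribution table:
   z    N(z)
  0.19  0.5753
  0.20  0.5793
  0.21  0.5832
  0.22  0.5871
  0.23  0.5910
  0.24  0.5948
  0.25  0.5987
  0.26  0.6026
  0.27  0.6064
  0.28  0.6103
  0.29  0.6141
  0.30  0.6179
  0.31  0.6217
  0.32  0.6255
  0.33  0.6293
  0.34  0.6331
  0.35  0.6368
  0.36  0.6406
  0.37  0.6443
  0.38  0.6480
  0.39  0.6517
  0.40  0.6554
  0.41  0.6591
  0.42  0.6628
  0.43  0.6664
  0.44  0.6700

T = 1;  σ√T = 0.1500
ln(S/K) + (r − q + σ²/2)T = ln(261/259) + (0.088 − 0.059 + 0.15²/2)·1 = 0.0077 + 0.0402 = 0.0479
d₁ = 0.0479 / 0.1500 = 0.3196 which rounds to 0.32
N(d₁) = N(0.32) = 0.6255
Δ_put = exp(−qT)·(N(d₁) − 1) = 0.9427·(0.6255 − 1) = -0.3530

-0.3530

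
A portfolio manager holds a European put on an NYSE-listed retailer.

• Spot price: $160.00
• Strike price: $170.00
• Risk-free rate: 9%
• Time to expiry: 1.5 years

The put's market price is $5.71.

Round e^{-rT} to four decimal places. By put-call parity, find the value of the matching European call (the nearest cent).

e^(−rT) = e^(−0.09·1.5) = 0.8737
Put-call parity: C − P = S − K·e^(−rT) = 160 − 170·0.8737 = 160 − 148.5290 = 11.4710
C = P + (C − P) = 5.71 + (11.4710) = 17.1810

$17.18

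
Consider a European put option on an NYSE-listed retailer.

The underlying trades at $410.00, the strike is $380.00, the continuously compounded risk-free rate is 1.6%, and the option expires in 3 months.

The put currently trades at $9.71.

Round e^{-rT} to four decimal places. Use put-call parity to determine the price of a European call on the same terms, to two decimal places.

$41.23

exp(−rT) = exp(−0.016·0.25) = 0.9960
Put-call parity: C − P = S − K·e^(−rT) = 410 − 380·0.9960 = 410 − 378.4800 = 31.5200
C = P + (C − P) = 9.71 + (31.5200) = 41.2300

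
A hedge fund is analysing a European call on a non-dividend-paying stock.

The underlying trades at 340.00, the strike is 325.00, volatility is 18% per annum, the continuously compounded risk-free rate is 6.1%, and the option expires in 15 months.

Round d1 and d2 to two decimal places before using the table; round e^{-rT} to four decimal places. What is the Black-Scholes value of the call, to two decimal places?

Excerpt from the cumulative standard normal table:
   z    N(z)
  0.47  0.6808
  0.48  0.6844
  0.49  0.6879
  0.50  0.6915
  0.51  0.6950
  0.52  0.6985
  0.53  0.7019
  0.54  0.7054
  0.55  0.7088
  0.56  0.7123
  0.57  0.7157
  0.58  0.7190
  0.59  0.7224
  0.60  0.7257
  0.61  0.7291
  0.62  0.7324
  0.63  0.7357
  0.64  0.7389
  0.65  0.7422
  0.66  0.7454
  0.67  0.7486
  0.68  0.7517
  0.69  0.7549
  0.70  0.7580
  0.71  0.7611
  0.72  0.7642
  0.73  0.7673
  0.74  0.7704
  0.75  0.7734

σ√T = 0.18 × 1.1180 = 0.2012
d₁ = [ln(340/325) + (0.061 + 0.18²/2)·1.25] / 0.2012 = [0.0451 + 0.0965] / 0.2012 = 0.7037 which rounds to 0.70
d₂ = d₁ − σ√T = 0.7037 − 0.2012 = 0.5025 which rounds to 0.50
exp(−rT) = exp(−0.061·1.25) = 0.9266
C = 340·N(0.70) − 325·0.9266·N(0.50) = 340·0.7580 − 325·0.9266·0.6915 = 257.7200 − 208.2418 = 49.4782

49.48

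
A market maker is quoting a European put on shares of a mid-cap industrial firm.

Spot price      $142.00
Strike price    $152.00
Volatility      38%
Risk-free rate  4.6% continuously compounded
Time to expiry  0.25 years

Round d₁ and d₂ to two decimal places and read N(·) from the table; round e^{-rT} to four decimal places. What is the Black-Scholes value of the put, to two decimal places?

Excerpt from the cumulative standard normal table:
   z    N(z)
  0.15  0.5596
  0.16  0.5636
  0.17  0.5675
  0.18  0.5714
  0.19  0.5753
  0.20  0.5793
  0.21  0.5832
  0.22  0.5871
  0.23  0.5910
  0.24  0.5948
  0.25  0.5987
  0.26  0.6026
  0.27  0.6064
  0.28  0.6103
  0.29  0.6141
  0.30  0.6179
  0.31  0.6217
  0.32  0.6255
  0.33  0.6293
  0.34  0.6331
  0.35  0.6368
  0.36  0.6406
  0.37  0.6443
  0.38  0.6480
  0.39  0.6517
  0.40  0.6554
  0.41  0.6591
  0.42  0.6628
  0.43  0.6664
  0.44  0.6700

σ√T = 0.38 × 0.5000 = 0.1900
ln(S/K) + (r + σ²/2)T = ln(142/152) + (0.046 + 0.38²/2)·0.25 = -0.0681 + 0.0295 = -0.0385
d₁ = -0.0385 / 0.1900 = -0.2026 ⇒ -0.20
d₂ = d₁ − σ√T = -0.2026 − 0.1900 = -0.3926 ⇒ -0.39
exp(−rT) = exp(−0.046·0.25) = 0.9886
P = 152·0.9886·N(0.39) − 142·N(0.20) = 152·0.9886·0.6517 − 142·0.5793 = 97.9291 − 82.2606 = 15.6685

$15.67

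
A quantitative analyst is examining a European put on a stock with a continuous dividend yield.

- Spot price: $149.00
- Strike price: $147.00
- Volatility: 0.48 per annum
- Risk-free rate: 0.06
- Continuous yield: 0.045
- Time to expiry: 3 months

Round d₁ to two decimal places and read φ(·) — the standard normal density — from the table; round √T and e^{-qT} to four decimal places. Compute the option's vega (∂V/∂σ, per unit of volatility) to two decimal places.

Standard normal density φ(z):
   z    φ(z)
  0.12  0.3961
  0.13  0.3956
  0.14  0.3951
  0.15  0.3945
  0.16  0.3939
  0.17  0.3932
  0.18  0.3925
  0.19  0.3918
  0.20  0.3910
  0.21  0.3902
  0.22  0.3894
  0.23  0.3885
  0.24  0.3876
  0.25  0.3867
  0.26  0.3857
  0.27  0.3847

28.86

σ√T = 0.48 × 0.5000 = 0.2400
ln(S/K) + (r − q + σ²/2)T = ln(149/147) + (0.06 − 0.045 + 0.48²/2)·0.25 = 0.0135 + 0.0325 = 0.0461
d₁ = 0.0461 / 0.2400 = 0.1919 which rounds to 0.19
√T = √0.25 = 0.5000
φ(d₁) = φ(0.19) = 0.3918
exp(−qT) = exp(−0.045·0.25) = 0.9888
vega = S·exp(−qT)·φ(d₁)·√T = 149·0.9888·0.3918·0.5000 = 28.8622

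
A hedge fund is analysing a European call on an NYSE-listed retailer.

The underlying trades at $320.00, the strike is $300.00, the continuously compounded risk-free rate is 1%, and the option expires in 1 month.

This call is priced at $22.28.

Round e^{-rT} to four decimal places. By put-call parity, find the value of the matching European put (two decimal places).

e^(−rT) = e^(−0.01·0.08333) = 0.9992
Put-call parity: C − P = S − K·e^(−rT) = 320 − 300·0.9992 = 320 − 299.7600 = 20.2400
P = C − (C − P) = 22.28 − (20.2400) = 2.0400

$2.04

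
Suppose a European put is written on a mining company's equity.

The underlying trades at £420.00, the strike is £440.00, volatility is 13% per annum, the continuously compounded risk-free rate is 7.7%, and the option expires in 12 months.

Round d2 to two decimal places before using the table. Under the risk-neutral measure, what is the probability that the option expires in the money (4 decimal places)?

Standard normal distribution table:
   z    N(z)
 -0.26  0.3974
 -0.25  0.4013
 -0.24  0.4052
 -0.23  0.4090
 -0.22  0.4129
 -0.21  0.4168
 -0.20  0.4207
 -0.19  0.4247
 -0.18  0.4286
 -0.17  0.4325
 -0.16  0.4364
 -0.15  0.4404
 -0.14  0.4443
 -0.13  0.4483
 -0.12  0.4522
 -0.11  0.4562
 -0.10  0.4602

σ√T = 0.13 × 1.0000 = 0.1300
ln(S/K) + (r + σ²/2)T = ln(420/440) + (0.077 + 0.13²/2)·1 = -0.0465 + 0.0854 = 0.0389
d₁ = 0.0389 / 0.1300 = 0.2995 which rounds to 0.30
d₂ = d₁ − σ√T = 0.2995 − 0.1300 = 0.1695 which rounds to 0.17
Risk-neutral Pr[S_T < K] = N(−d₂) = N(-0.17) = 0.4325

0.4325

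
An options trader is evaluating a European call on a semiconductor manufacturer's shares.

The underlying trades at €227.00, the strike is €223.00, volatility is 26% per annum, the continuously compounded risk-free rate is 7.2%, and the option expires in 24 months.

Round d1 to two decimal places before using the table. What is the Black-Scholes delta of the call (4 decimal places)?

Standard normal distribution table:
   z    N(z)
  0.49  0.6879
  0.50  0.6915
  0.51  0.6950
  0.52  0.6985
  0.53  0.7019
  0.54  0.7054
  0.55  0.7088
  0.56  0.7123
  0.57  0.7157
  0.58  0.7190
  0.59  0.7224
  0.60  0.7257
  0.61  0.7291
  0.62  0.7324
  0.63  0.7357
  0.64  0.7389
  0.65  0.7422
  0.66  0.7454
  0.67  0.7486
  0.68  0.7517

0.7324

σ√T = 0.26 × 1.4142 = 0.3677
d₁ = [ln(227/223) + (0.072 + 0.26²/2)·2] / 0.3677 = [0.0178 + 0.2116] / 0.3677 = 0.6238 ≈ 0.62
N(d₁) = N(0.62) = 0.7324
Δ_call = N(d₁) = 0.7324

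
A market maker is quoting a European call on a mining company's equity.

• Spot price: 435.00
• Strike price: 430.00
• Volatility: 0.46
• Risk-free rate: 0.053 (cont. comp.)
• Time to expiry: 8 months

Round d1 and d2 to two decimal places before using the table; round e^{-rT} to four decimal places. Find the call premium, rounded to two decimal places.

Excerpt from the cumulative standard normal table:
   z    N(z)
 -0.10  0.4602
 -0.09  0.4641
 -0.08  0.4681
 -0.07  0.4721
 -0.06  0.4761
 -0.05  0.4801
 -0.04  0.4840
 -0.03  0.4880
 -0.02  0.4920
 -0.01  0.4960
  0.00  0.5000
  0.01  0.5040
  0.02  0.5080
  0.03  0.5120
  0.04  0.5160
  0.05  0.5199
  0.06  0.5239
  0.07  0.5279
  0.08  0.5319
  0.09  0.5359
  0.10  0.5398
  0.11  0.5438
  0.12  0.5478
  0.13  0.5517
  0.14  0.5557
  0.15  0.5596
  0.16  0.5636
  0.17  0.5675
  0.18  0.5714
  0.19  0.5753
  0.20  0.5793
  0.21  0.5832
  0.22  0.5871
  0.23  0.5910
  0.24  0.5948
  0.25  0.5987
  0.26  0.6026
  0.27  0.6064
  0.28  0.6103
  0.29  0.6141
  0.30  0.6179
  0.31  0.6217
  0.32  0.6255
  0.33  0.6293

σ√T = 0.46·√0.6667 = 0.3756
d₁ = [ln(435/430) + (0.053 + 0.46²/2)·0.6667] / 0.3756 = [0.0116 + 0.1059] / 0.3756 = 0.3126 ≈ 0.31
d₂ = d₁ − σ√T = 0.3126 − 0.3756 = -0.0629 ≈ -0.06
e^(−rT) = e^(−0.053·0.6667) = 0.9653
N(d₁) = N(0.31) = 0.6217;  N(d₂) = N(-0.06) = 0.4761
C = 435·0.6217 − 430·0.9653·0.4761 = 270.4395 − 197.6191 = 72.8204

72.82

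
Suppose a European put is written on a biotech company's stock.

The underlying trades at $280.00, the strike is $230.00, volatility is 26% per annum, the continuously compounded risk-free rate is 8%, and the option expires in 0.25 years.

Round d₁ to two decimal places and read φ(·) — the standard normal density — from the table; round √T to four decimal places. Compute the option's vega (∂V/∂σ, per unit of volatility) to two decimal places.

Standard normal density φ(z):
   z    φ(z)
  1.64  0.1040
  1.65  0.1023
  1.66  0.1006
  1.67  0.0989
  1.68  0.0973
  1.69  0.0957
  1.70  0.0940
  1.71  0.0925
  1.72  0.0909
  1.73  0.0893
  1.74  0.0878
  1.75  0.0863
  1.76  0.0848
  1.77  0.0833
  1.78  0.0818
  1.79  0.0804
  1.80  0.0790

σ√T = 0.26·√0.25 = 0.1300
d₁ = [ln(280/230) + (0.08 + 0.26²/2)·0.25] / 0.1300 = [0.1967 + 0.0285] / 0.1300 = 1.7320 ⇒ 1.73
√T = √0.25 = 0.5000
φ(d₁) = φ(1.73) = 0.0893
vega = S·φ(d₁)·√T = 280·0.0893·0.5000 = 12.5020

12.50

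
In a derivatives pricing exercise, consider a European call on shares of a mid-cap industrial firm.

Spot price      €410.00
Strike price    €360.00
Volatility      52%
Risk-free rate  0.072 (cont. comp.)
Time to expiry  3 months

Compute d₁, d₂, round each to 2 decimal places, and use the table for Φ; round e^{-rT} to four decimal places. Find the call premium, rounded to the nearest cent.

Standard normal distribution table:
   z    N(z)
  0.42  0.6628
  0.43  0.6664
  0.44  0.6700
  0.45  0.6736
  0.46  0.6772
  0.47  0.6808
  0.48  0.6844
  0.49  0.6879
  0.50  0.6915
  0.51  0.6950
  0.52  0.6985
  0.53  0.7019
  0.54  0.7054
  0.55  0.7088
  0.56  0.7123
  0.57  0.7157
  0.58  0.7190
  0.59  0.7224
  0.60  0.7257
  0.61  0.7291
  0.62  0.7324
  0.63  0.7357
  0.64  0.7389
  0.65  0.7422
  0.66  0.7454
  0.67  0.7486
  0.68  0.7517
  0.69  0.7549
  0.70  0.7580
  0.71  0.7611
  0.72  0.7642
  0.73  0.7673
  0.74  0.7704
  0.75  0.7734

€73.87

σ√T = 0.52·√0.25 = 0.2600
d₁ = [ln(410/360) + (0.072 + 0.52²/2)·0.25] / 0.2600 = [0.1301 + 0.0518] / 0.2600 = 0.6994 ⇒ 0.70
d₂ = d₁ − σ√T = 0.6994 − 0.2600 = 0.4394 ⇒ 0.44
exp(−rT) = exp(−0.072·0.25) = 0.9822
C = 410·N(0.70) − 360·0.9822·N(0.44) = 410·0.7580 − 360·0.9822·0.6700 = 310.7800 − 236.9066 = 73.8734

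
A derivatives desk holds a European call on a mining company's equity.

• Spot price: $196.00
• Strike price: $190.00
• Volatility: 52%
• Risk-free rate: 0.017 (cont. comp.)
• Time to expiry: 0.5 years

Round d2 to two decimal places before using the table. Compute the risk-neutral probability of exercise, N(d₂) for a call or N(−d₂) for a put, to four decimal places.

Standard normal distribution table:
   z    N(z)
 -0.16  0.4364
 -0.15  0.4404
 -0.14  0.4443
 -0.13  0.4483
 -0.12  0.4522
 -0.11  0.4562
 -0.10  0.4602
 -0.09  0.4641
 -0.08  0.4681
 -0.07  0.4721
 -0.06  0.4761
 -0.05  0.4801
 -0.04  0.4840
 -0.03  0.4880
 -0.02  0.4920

0.4681

σ√T = 0.52·√0.5 = 0.3677
d₁ = [ln(196/190) + (0.017 + 0.52²/2)·0.5] / 0.3677 = [0.0311 + 0.0761] / 0.3677 = 0.2915 ⇒ 0.29
d₂ = d₁ − σ√T = 0.2915 − 0.3677 = -0.0762 ⇒ -0.08
Pr(exercise) under Q = N(d₂) = 0.4681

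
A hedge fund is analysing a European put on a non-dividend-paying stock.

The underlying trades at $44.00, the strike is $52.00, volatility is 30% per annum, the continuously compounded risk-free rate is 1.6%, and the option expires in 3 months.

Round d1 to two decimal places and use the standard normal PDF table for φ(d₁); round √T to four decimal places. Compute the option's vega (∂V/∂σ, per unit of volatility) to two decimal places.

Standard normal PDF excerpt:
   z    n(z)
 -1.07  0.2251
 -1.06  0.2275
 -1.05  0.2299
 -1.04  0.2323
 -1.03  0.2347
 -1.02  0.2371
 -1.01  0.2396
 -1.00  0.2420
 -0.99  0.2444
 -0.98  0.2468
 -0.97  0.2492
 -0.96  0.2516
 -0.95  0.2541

5.27

T = 0.25;  σ√T = 0.1500
ln(S/K) + (r + σ²/2)T = ln(44/52) + (0.016 + 0.3²/2)·0.25 = -0.1671 + 0.0152 = -0.1518
d₁ = -0.1518 / 0.1500 = -1.0120 ⇒ -1.01
√T = √0.25 = 0.5000
φ(d₁) = φ(-1.01) = 0.2396
vega = S·φ(d₁)·√T = 44·0.2396·0.5000 = 5.2712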